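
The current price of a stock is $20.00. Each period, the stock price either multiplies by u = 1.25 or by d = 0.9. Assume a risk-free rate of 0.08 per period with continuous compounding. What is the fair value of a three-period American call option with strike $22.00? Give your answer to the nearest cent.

$3.82

Risk-neutral probability p = (e^0.08 − 0.9)/(1.25 − 0.9) = 0.1833/0.3500 = 0.5237
Terminal stock prices: S_uuu = 39.06, S_uud = 28.12, S_udd = 20.25, S_ddd = 14.58
Terminal payoffs (S − K): max(17.06, 0) = 17.06, max(6.125, 0) = 6.125, max(-1.75, 0) = 0, max(-7.42, 0) = 0
Node uu (S = 31.25): continuation = e^(−0.08)·[0.5237·17.0625 + 0.4763·6.1250] = 10.9414; exercise value = 9.2500 ≤ continuation, so V_uu = 10.9414
Node ud (S = 22.5): continuation = e^(−0.08)·[0.5237·6.1250 + 0.4763·0.0000] = 2.9609; exercise value = 0.5000 ≤ continuation, so V_ud = 2.9609
Node dd (S = 16.2): continuation = e^(−0.08)·[0.5237·0.0000 + 0.4763·0.0000] = 0.0000; exercise value = 0.0000 ≤ continuation, so V_dd = 0.0000
Node u (S = 25): continuation = e^(−0.08)·[0.5237·10.9414 + 0.4763·2.9609] = 6.5912; exercise value = 3.0000 ≤ continuation, so V_u = 6.5912
Node d (S = 18): continuation = e^(−0.08)·[0.5237·2.9609 + 0.4763·0.0000] = 1.4314; exercise value = 0.0000 ≤ continuation, so V_d = 1.4314
Node 0 (S = 20): continuation = e^(−0.08)·[0.5237·6.5912 + 0.4763·1.4314] = 3.8156; exercise value = 0.0000 ≤ continuation, so V_0 = 3.8156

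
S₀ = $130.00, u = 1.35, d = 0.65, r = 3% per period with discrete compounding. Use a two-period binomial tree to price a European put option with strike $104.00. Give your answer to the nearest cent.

Risk-neutral probability p = (1 + 0.03 − 0.65)/(1.35 − 0.65) = 0.3800/0.7000 = 0.5429
Terminal stock prices: S_uu = 236.9, S_ud = 114.1, S_dd = 54.93
Terminal payoffs (K − S): max(-132.9, 0) = 0, max(-10.08, 0) = 0, max(49.07, 0) = 49.07
Node u (S = 175.5): V_u = 1/1.03·[0.5429·0.0000 + 0.4571·0.0000] = 0.0000
Node d (S = 84.5): V_d = 1/1.03·[0.5429·0.0000 + 0.4571·49.0750] = 21.7809
Node 0 (S = 130): V_0 = 1/1.03·[0.5429·0.0000 + 0.4571·21.7809] = 9.6670

$9.67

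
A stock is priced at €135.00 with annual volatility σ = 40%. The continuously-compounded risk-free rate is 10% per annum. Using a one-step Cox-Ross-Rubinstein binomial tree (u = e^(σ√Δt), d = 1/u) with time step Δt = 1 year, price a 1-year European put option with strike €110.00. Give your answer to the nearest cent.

CRR parameters: u = e^(σ√Δt) = e^(0.4·√1) = 1.4918, d = 1/u = 0.6703
Per-period rate: rΔt = 0.1·1 = 0.1, so R = e^0.1 = 1.1052
Risk-neutral probability p = (e^0.1 − 0.6703)/(1.4918 − 0.6703) = 0.4349/0.8215 = 0.5293
Terminal stock prices: S_u = 201.4, S_d = 90.49
Terminal payoffs (K − S): max(-91.4, 0) = 0, max(19.51, 0) = 19.51
Node 0 (S = 135): V_0 = e^(−0.1)·[0.5293·0.0000 + 0.4707·19.5068] = 8.3075

€8.31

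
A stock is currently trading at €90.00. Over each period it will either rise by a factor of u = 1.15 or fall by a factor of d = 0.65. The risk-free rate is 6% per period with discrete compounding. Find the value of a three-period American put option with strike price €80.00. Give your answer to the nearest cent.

€5.59

Risk-neutral probability p = (1 + 0.06 − 0.65)/(1.15 − 0.65) = 0.4100/0.5000 = 0.8200
Terminal stock prices: S_uuu = 136.9, S_uud = 77.37, S_udd = 43.73, S_ddd = 24.72
Terminal payoffs (K − S): max(-56.88, 0) = 0, max(2.634, 0) = 2.634, max(36.27, 0) = 36.27, max(55.28, 0) = 55.28
Node uu (S = 119): continuation = 1/1.06·[0.8200·0.0000 + 0.1800·2.6338] = 0.4472; exercise value = 0.0000 ≤ continuation, so V_uu = 0.4472
Node ud (S = 67.27): continuation = 1/1.06·[0.8200·2.6338 + 0.1800·36.2713] = 8.1967; exercise value = 12.7250 > continuation, so V_ud = 12.7250 (exercise)
Node dd (S = 38.03): continuation = 1/1.06·[0.8200·36.2713 + 0.1800·55.2837] = 37.4467; exercise value = 41.9750 > continuation, so V_dd = 41.9750 (exercise)
Node u (S = 103.5): continuation = 1/1.06·[0.8200·0.4472 + 0.1800·12.7250] = 2.5068; exercise value = 0.0000 ≤ continuation, so V_u = 2.5068
Node d (S = 58.5): continuation = 1/1.06·[0.8200·12.7250 + 0.1800·41.9750] = 16.9717; exercise value = 21.5000 > continuation, so V_d = 21.5000 (exercise)
Node 0 (S = 90): continuation = 1/1.06·[0.8200·2.5068 + 0.1800·21.5000] = 5.5902; exercise value = 0.0000 ≤ continuation, so V_0 = 5.5902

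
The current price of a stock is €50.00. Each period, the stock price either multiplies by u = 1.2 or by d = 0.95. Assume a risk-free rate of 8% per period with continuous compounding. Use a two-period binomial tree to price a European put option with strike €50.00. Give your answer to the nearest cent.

Risk-neutral probability p = (e^0.08 − 0.95)/(1.2 − 0.95) = 0.1333/0.2500 = 0.5331
Terminal stock prices: S_uu = 72, S_ud = 57, S_dd = 45.12
Terminal payoffs (K − S): max(-22, 0) = 0, max(-7, 0) = 0, max(4.875, 0) = 4.875
Node u (S = 60): V_u = e^(−0.08)·[0.5331·0.0000 + 0.4669·0.0000] = 0.0000
Node d (S = 47.5): V_d = e^(−0.08)·[0.5331·0.0000 + 0.4669·4.8750] = 2.1009
Node 0 (S = 50): V_0 = e^(−0.08)·[0.5331·0.0000 + 0.4669·2.1009] = 0.9054

€0.91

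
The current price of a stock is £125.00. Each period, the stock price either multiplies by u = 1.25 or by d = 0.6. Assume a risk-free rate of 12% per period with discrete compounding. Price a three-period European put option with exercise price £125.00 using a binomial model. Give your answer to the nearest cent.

Risk-neutral probability p = (1 + 0.12 − 0.6)/(1.25 − 0.6) = 0.5200/0.6500 = 0.8000
Terminal stock prices: S_uuu = 244.1, S_uud = 117.2, S_udd = 56.25, S_ddd = 27
Terminal payoffs (K − S): max(-119.1, 0) = 0, max(7.812, 0) = 7.812, max(68.75, 0) = 68.75, max(98, 0) = 98
Node uu (S = 195.3): V_uu = 1/1.12·[0.8000·0.0000 + 0.2000·7.8125] = 1.3951
Node ud (S = 93.75): V_ud = 1/1.12·[0.8000·7.8125 + 0.2000·68.7500] = 17.8571
Node dd (S = 45): V_dd = 1/1.12·[0.8000·68.7500 + 0.2000·98.0000] = 66.6071
Node u (S = 156.2): V_u = 1/1.12·[0.8000·1.3951 + 0.2000·17.8571] = 4.1853
Node d (S = 75): V_d = 1/1.12·[0.8000·17.8571 + 0.2000·66.6071] = 24.6492
Node 0 (S = 125): V_0 = 1/1.12·[0.8000·4.1853 + 0.2000·24.6492] = 7.3911

£7.39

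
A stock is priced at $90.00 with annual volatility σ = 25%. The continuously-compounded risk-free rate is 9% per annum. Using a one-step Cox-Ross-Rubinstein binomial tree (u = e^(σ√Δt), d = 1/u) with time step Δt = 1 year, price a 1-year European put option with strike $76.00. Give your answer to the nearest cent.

$2.03

CRR parameters: u = e^(σ√Δt) = e^(0.25·√1) = 1.2840, d = 1/u = 0.7788
Per-period rate: rΔt = 0.09·1 = 0.09, so R = e^0.09 = 1.0942
Risk-neutral probability p = (e^0.09 − 0.7788)/(1.2840 − 0.7788) = 0.3154/0.5052 = 0.6242
Terminal stock prices: S_u = 115.6, S_d = 70.09
Terminal payoffs (K − S): max(-39.56, 0) = 0, max(5.908, 0) = 5.908
Node 0 (S = 90): V_0 = e^(−0.09)·[0.6242·0.0000 + 0.3758·5.9079] = 2.0290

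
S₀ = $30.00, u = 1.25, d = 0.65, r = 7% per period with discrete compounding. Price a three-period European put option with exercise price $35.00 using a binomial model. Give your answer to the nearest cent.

Risk-neutral probability p = (1 + 0.07 − 0.65)/(1.25 − 0.65) = 0.4200/0.6000 = 0.7000
Terminal stock prices: S_uuu = 58.59, S_uud = 30.47, S_udd = 15.84, S_ddd = 8.239
Terminal payoffs (K − S): max(-23.59, 0) = 0, max(4.531, 0) = 4.531, max(19.16, 0) = 19.16, max(26.76, 0) = 26.76
Node uu (S = 46.88): V_uu = 1/1.07·[0.7000·0.0000 + 0.3000·4.5312] = 1.2704
Node ud (S = 24.38): V_ud = 1/1.07·[0.7000·4.5312 + 0.3000·19.1562] = 8.3353
Node dd (S = 12.68): V_dd = 1/1.07·[0.7000·19.1562 + 0.3000·26.7613] = 20.0353
Node u (S = 37.5): V_u = 1/1.07·[0.7000·1.2704 + 0.3000·8.3353] = 3.1681
Node d (S = 19.5): V_d = 1/1.07·[0.7000·8.3353 + 0.3000·20.0353] = 11.0704
Node 0 (S = 30): V_0 = 1/1.07·[0.7000·3.1681 + 0.3000·11.0704] = 5.1764

$5.18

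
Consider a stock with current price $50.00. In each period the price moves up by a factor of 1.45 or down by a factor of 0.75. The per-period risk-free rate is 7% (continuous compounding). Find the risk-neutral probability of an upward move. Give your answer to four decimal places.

Risk-neutral probability p = (e^0.07 − 0.75)/(1.45 − 0.75) = 0.3225/0.7000 = 0.4607

p = 0.4607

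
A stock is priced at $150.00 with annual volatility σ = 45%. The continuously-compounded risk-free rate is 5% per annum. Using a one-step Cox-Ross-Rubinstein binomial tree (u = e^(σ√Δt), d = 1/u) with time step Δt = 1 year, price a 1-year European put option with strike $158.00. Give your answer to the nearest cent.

$32.95

CRR parameters: u = e^(σ√Δt) = e^(0.45·√1) = 1.5683, d = 1/u = 0.6376
Per-period rate: rΔt = 0.05·1 = 0.05, so R = e^0.05 = 1.0513
Risk-neutral probability p = (e^0.05 − 0.6376)/(1.5683 − 0.6376) = 0.4136/0.9307 = 0.4445
Terminal stock prices: S_u = 235.2, S_d = 95.64
Terminal payoffs (K − S): max(-77.25, 0) = 0, max(62.36, 0) = 62.36
Node 0 (S = 150): V_0 = e^(−0.05)·[0.4445·0.0000 + 0.5555·62.3558] = 32.9522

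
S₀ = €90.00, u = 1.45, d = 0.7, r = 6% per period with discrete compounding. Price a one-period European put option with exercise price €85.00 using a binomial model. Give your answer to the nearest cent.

Risk-neutral probability p = (1 + 0.06 − 0.7)/(1.45 − 0.7) = 0.3600/0.7500 = 0.4800
Terminal stock prices: S_u = 130.5, S_d = 63
Terminal payoffs (K − S): max(-45.5, 0) = 0, max(22, 0) = 22
Node 0 (S = 90): V_0 = 1/1.06·[0.4800·0.0000 + 0.5200·22.0000] = 10.7925

€10.79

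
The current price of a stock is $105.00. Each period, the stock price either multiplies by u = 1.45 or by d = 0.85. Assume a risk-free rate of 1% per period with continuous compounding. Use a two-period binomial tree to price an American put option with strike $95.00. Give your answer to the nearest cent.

Risk-neutral probability p = (e^0.01 − 0.85)/(1.45 − 0.85) = 0.1601/0.6000 = 0.2668
Terminal stock prices: S_uu = 220.8, S_ud = 129.4, S_dd = 75.86
Terminal payoffs (K − S): max(-125.8, 0) = 0, max(-34.41, 0) = 0, max(19.14, 0) = 19.14
Node u (S = 152.2): continuation = e^(−0.01)·[0.2668·0.0000 + 0.7332·0.0000] = 0.0000; exercise value = 0.0000 ≤ continuation, so V_u = 0.0000
Node d (S = 89.25): continuation = e^(−0.01)·[0.2668·0.0000 + 0.7332·19.1375] = 13.8929; exercise value = 5.7500 ≤ continuation, so V_d = 13.8929
Node 0 (S = 105): continuation = e^(−0.01)·[0.2668·0.0000 + 0.7332·13.8929] = 10.0856; exercise value = 0.0000 ≤ continuation, so V_0 = 10.0856

$10.09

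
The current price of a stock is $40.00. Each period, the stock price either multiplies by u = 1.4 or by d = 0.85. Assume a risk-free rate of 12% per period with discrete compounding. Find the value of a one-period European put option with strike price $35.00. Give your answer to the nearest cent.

$0.45

Risk-neutral probability p = (1 + 0.12 − 0.85)/(1.4 − 0.85) = 0.2700/0.5500 = 0.4909
Terminal stock prices: S_u = 56, S_d = 34
Terminal payoffs (K − S): max(-21, 0) = 0, max(1, 0) = 1
Node 0 (S = 40): V_0 = 1/1.12·[0.4909·0.0000 + 0.5091·1.0000] = 0.4545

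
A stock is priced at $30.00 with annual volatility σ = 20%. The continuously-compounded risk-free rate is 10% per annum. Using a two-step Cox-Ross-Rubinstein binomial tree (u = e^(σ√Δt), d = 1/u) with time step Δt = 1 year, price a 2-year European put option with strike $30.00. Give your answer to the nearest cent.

$0.67

CRR parameters: u = e^(σ√Δt) = e^(0.2·√1) = 1.2214, d = 1/u = 0.8187
Per-period rate: rΔt = 0.1·1 = 0.1, so R = e^0.1 = 1.1052
Risk-neutral probability p = (e^0.1 − 0.8187)/(1.2214 − 0.8187) = 0.2864/0.4027 = 0.7113
Terminal stock prices: S_uu = 44.75, S_ud = 30, S_dd = 20.11
Terminal payoffs (K − S): max(-14.75, 0) = 0, max(0, 0) = 0, max(9.89, 0) = 9.89
Node u (S = 36.64): V_u = e^(−0.1)·[0.7113·0.0000 + 0.2887·0.0000] = 0.0000
Node d (S = 24.56): V_d = e^(−0.1)·[0.7113·0.0000 + 0.2887·9.8904] = 2.5832
Node 0 (S = 30): V_0 = e^(−0.1)·[0.7113·0.0000 + 0.2887·2.5832] = 0.6747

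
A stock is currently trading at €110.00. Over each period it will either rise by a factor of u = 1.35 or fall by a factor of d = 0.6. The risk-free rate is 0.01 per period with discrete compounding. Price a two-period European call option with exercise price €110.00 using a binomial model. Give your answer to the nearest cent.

€26.51

Risk-neutral probability p = (1 + 0.01 − 0.6)/(1.35 − 0.6) = 0.4100/0.7500 = 0.5467
Terminal stock prices: S_uu = 200.5, S_ud = 89.1, S_dd = 39.6
Terminal payoffs (S − K): max(90.48, 0) = 90.48, max(-20.9, 0) = 0, max(-70.4, 0) = 0
Node u (S = 148.5): V_u = 1/1.01·[0.5467·90.4750 + 0.4533·0.0000] = 48.9700
Node d (S = 66): V_d = 1/1.01·[0.5467·0.0000 + 0.4533·0.0000] = 0.0000
Node 0 (S = 110): V_0 = 1/1.01·[0.5467·48.9700 + 0.4533·0.0000] = 26.5052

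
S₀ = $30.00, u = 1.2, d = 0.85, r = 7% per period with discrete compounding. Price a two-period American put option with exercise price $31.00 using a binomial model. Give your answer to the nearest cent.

Risk-neutral probability p = (1 + 0.07 − 0.85)/(1.2 − 0.85) = 0.2200/0.3500 = 0.6286
Terminal stock prices: S_uu = 43.2, S_ud = 30.6, S_dd = 21.67
Terminal payoffs (K − S): max(-12.2, 0) = 0, max(0.4, 0) = 0.4, max(9.325, 0) = 9.325
Node u (S = 36): continuation = 1/1.07·[0.6286·0.0000 + 0.3714·0.4000] = 0.1389; exercise value = 0.0000 ≤ continuation, so V_u = 0.1389
Node d (S = 25.5): continuation = 1/1.07·[0.6286·0.4000 + 0.3714·9.3250] = 3.4720; exercise value = 5.5000 > continuation, so V_d = 5.5000 (exercise)
Node 0 (S = 30): continuation = 1/1.07·[0.6286·0.1389 + 0.3714·5.5000] = 1.9908; exercise value = 1.0000 ≤ continuation, so V_0 = 1.9908

$1.99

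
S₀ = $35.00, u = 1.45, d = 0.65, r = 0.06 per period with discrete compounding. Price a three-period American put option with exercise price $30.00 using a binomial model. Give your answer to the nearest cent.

Risk-neutral probability p = (1 + 0.06 − 0.65)/(1.45 − 0.65) = 0.4100/0.8000 = 0.5125
Terminal stock prices: S_uuu = 106.7, S_uud = 47.83, S_udd = 21.44, S_ddd = 9.612
Terminal payoffs (K − S): max(-76.7, 0) = 0, max(-17.83, 0) = 0, max(8.558, 0) = 8.558, max(20.39, 0) = 20.39
Node uu (S = 73.59): continuation = 1/1.06·[0.5125·0.0000 + 0.4875·0.0000] = 0.0000; exercise value = 0.0000 ≤ continuation, so V_uu = 0.0000
Node ud (S = 32.99): continuation = 1/1.06·[0.5125·0.0000 + 0.4875·8.5581] = 3.9359; exercise value = 0.0000 ≤ continuation, so V_ud = 3.9359
Node dd (S = 14.79): continuation = 1/1.06·[0.5125·8.5581 + 0.4875·20.3881] = 13.5144; exercise value = 15.2125 > continuation, so V_dd = 15.2125 (exercise)
Node u (S = 50.75): continuation = 1/1.06·[0.5125·0.0000 + 0.4875·3.9359] = 1.8102; exercise value = 0.0000 ≤ continuation, so V_u = 1.8102
Node d (S = 22.75): continuation = 1/1.06·[0.5125·3.9359 + 0.4875·15.2125] = 8.8993; exercise value = 7.2500 ≤ continuation, so V_d = 8.8993
Node 0 (S = 35): continuation = 1/1.06·[0.5125·1.8102 + 0.4875·8.8993] = 4.9680; exercise value = 0.0000 ≤ continuation, so V_0 = 4.9680

$4.97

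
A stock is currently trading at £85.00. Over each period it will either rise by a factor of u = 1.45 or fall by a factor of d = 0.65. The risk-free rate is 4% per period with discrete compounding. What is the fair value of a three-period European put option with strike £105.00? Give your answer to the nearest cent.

£27.85

Risk-neutral probability p = (1 + 0.04 − 0.65)/(1.45 − 0.65) = 0.3900/0.8000 = 0.4875
Terminal stock prices: S_uuu = 259.1, S_uud = 116.2, S_udd = 52.07, S_ddd = 23.34
Terminal payoffs (K − S): max(-154.1, 0) = 0, max(-11.16, 0) = 0, max(52.93, 0) = 52.93, max(81.66, 0) = 81.66
Node uu (S = 178.7): V_uu = 1/1.04·[0.4875·0.0000 + 0.5125·0.0000] = 0.0000
Node ud (S = 80.11): V_ud = 1/1.04·[0.4875·0.0000 + 0.5125·52.9269] = 26.0818
Node dd (S = 35.91): V_dd = 1/1.04·[0.4875·52.9269 + 0.5125·81.6569] = 65.0490
Node u (S = 123.2): V_u = 1/1.04·[0.4875·0.0000 + 0.5125·26.0818] = 12.8528
Node d (S = 55.25): V_d = 1/1.04·[0.4875·26.0818 + 0.5125·65.0490] = 44.2812
Node 0 (S = 85): V_0 = 1/1.04·[0.4875·12.8528 + 0.5125·44.2812] = 27.8460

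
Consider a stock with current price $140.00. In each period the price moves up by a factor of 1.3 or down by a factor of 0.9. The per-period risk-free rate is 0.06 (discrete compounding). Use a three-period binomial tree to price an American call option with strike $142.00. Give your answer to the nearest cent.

Risk-neutral probability p = (1 + 0.06 − 0.9)/(1.3 − 0.9) = 0.1600/0.4000 = 0.4000
Terminal stock prices: S_uuu = 307.6, S_uud = 212.9, S_udd = 147.4, S_ddd = 102.1
Terminal payoffs (S − K): max(165.6, 0) = 165.6, max(70.94, 0) = 70.94, max(5.42, 0) = 5.42, max(-39.94, 0) = 0
Node uu (S = 236.6): continuation = 1/1.06·[0.4000·165.5800 + 0.6000·70.9400] = 102.6377; exercise value = 94.6000 ≤ continuation, so V_uu = 102.6377
Node ud (S = 163.8): continuation = 1/1.06·[0.4000·70.9400 + 0.6000·5.4200] = 29.8377; exercise value = 21.8000 ≤ continuation, so V_ud = 29.8377
Node dd (S = 113.4): continuation = 1/1.06·[0.4000·5.4200 + 0.6000·0.0000] = 2.0453; exercise value = 0.0000 ≤ continuation, so V_dd = 2.0453
Node u (S = 182): continuation = 1/1.06·[0.4000·102.6377 + 0.6000·29.8377] = 55.6205; exercise value = 40.0000 ≤ continuation, so V_u = 55.6205
Node d (S = 126): continuation = 1/1.06·[0.4000·29.8377 + 0.6000·2.0453] = 12.4172; exercise value = 0.0000 ≤ continuation, so V_d = 12.4172
Node 0 (S = 140): continuation = 1/1.06·[0.4000·55.6205 + 0.6000·12.4172] = 28.0175; exercise value = 0.0000 ≤ continuation, so V_0 = 28.0175

$28.02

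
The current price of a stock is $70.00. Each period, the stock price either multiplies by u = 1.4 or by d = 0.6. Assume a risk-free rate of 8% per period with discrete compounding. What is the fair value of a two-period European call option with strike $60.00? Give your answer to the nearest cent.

$23.83

Risk-neutral probability p = (1 + 0.08 − 0.6)/(1.4 − 0.6) = 0.4800/0.8000 = 0.6000
Terminal stock prices: S_uu = 137.2, S_ud = 58.8, S_dd = 25.2
Terminal payoffs (S − K): max(77.2, 0) = 77.2, max(-1.2, 0) = 0, max(-34.8, 0) = 0
Node u (S = 98): V_u = 1/1.08·[0.6000·77.2000 + 0.4000·0.0000] = 42.8889
Node d (S = 42): V_d = 1/1.08·[0.6000·0.0000 + 0.4000·0.0000] = 0.0000
Node 0 (S = 70): V_0 = 1/1.08·[0.6000·42.8889 + 0.4000·0.0000] = 23.8272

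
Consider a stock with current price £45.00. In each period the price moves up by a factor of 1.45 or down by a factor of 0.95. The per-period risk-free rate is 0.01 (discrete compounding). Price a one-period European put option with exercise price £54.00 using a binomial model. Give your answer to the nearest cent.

Risk-neutral probability p = (1 + 0.01 − 0.95)/(1.45 − 0.95) = 0.0600/0.5000 = 0.1200
Terminal stock prices: S_u = 65.25, S_d = 42.75
Terminal payoffs (K − S): max(-11.25, 0) = 0, max(11.25, 0) = 11.25
Node 0 (S = 45): V_0 = 1/1.01·[0.1200·0.0000 + 0.8800·11.2500] = 9.8020

£9.80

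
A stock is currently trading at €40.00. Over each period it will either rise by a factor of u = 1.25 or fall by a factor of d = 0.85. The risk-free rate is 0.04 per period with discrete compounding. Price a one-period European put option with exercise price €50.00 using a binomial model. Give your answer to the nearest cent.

€8.08

Risk-neutral probability p = (1 + 0.04 − 0.85)/(1.25 − 0.85) = 0.1900/0.4000 = 0.4750
Terminal stock prices: S_u = 50, S_d = 34
Terminal payoffs (K − S): max(0, 0) = 0, max(16, 0) = 16
Node 0 (S = 40): V_0 = 1/1.04·[0.4750·0.0000 + 0.5250·16.0000] = 8.0769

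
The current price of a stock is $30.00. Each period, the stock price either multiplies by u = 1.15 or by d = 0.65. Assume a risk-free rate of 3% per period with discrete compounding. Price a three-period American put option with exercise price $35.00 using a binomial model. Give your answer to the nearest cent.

$6.94

Risk-neutral probability p = (1 + 0.03 − 0.65)/(1.15 − 0.65) = 0.3800/0.5000 = 0.7600
Terminal stock prices: S_uuu = 45.63, S_uud = 25.79, S_udd = 14.58, S_ddd = 8.239
Terminal payoffs (K − S): max(-10.63, 0) = 0, max(9.211, 0) = 9.211, max(20.42, 0) = 20.42, max(26.76, 0) = 26.76
Node uu (S = 39.67): continuation = 1/1.03·[0.7600·0.0000 + 0.2400·9.2112] = 2.1463; exercise value = 0.0000 ≤ continuation, so V_uu = 2.1463
Node ud (S = 22.43): continuation = 1/1.03·[0.7600·9.2112 + 0.2400·20.4237] = 11.5556; exercise value = 12.5750 > continuation, so V_ud = 12.5750 (exercise)
Node dd (S = 12.68): continuation = 1/1.03·[0.7600·20.4237 + 0.2400·26.7613] = 21.3056; exercise value = 22.3250 > continuation, so V_dd = 22.3250 (exercise)
Node u (S = 34.5): continuation = 1/1.03·[0.7600·2.1463 + 0.2400·12.5750] = 4.5138; exercise value = 0.5000 ≤ continuation, so V_u = 4.5138
Node d (S = 19.5): continuation = 1/1.03·[0.7600·12.5750 + 0.2400·22.3250] = 14.4806; exercise value = 15.5000 > continuation, so V_d = 15.5000 (exercise)
Node 0 (S = 30): continuation = 1/1.03·[0.7600·4.5138 + 0.2400·15.5000] = 6.9422; exercise value = 5.0000 ≤ continuation, so V_0 = 6.9422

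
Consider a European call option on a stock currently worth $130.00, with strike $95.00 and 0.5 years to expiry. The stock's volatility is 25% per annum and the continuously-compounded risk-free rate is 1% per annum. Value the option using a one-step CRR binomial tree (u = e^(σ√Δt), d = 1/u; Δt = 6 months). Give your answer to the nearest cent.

CRR parameters: u = e^(σ√Δt) = e^(0.25·√0.5) = 1.1934, d = 1/u = 0.8380
Per-period rate: rΔt = 0.01·0.5 = 0.005, so R = e^0.005 = 1.0050
Risk-neutral probability p = (e^0.005 − 0.8380)/(1.1934 − 0.8380) = 0.1670/0.3554 = 0.4700
Terminal stock prices: S_u = 155.1, S_d = 108.9
Terminal payoffs (S − K): max(60.14, 0) = 60.14, max(13.94, 0) = 13.94
Node 0 (S = 130): V_0 = e^(−0.005)·[0.4700·60.1374 + 0.5300·13.9357] = 35.4738

$35.47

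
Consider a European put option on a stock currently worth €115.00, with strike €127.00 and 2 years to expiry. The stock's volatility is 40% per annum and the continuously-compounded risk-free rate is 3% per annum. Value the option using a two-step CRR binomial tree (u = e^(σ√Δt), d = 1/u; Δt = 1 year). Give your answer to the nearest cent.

€27.94

CRR parameters: u = e^(σ√Δt) = e^(0.4·√1) = 1.4918, d = 1/u = 0.6703
Per-period rate: rΔt = 0.03·1 = 0.03, so R = e^0.03 = 1.0305
Risk-neutral probability p = (e^0.03 − 0.6703)/(1.4918 − 0.6703) = 0.3601/0.8215 = 0.4384
Terminal stock prices: S_uu = 255.9, S_ud = 115, S_dd = 51.67
Terminal payoffs (K − S): max(-128.9, 0) = 0, max(12, 0) = 12, max(75.33, 0) = 75.33
Node u (S = 171.6): V_u = e^(−0.03)·[0.4384·0.0000 + 0.5616·12.0000] = 6.5402
Node d (S = 77.09): V_d = e^(−0.03)·[0.4384·12.0000 + 0.5616·75.3272] = 46.1598
Node 0 (S = 115): V_0 = e^(−0.03)·[0.4384·6.5402 + 0.5616·46.1598] = 27.9403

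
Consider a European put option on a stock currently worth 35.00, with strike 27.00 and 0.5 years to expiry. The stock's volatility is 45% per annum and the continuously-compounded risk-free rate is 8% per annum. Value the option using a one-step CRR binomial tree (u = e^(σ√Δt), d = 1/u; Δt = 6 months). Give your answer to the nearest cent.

CRR parameters: u = e^(σ√Δt) = e^(0.45·√0.5) = 1.3746, d = 1/u = 0.7275
Per-period rate: rΔt = 0.08·0.5 = 0.04, so R = e^0.04 = 1.0408
Risk-neutral probability p = (e^0.04 − 0.7275)/(1.3746 − 0.7275) = 0.3134/0.6472 = 0.4842
Terminal stock prices: S_u = 48.11, S_d = 25.46
Terminal payoffs (K − S): max(-21.11, 0) = 0, max(1.539, 0) = 1.539
Node 0 (S = 35): V_0 = e^(−0.04)·[0.4842·0.0000 + 0.5158·1.5389] = 0.7627

0.76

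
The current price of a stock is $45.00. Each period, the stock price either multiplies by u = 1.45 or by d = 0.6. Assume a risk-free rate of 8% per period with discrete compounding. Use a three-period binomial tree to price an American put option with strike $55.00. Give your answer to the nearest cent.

$14.63

Risk-neutral probability p = (1 + 0.08 − 0.6)/(1.45 − 0.6) = 0.4800/0.8500 = 0.5647
Terminal stock prices: S_uuu = 137.2, S_uud = 56.77, S_udd = 23.49, S_ddd = 9.72
Terminal payoffs (K − S): max(-82.19, 0) = 0, max(-1.767, 0) = 0, max(31.51, 0) = 31.51, max(45.28, 0) = 45.28
Node uu (S = 94.61): continuation = 1/1.08·[0.5647·0.0000 + 0.4353·0.0000] = 0.0000; exercise value = 0.0000 ≤ continuation, so V_uu = 0.0000
Node ud (S = 39.15): continuation = 1/1.08·[0.5647·0.0000 + 0.4353·31.5100] = 12.7001; exercise value = 15.8500 > continuation, so V_ud = 15.8500 (exercise)
Node dd (S = 16.2): continuation = 1/1.08·[0.5647·31.5100 + 0.4353·45.2800] = 34.7259; exercise value = 38.8000 > continuation, so V_dd = 38.8000 (exercise)
Node u (S = 65.25): continuation = 1/1.08·[0.5647·0.0000 + 0.4353·15.8500] = 6.3883; exercise value = 0.0000 ≤ continuation, so V_u = 6.3883
Node d (S = 27): continuation = 1/1.08·[0.5647·15.8500 + 0.4353·38.8000] = 23.9259; exercise value = 28.0000 > continuation, so V_d = 28.0000 (exercise)
Node 0 (S = 45): continuation = 1/1.08·[0.5647·6.3883 + 0.4353·28.0000] = 14.6257; exercise value = 10.0000 ≤ continuation, so V_0 = 14.6257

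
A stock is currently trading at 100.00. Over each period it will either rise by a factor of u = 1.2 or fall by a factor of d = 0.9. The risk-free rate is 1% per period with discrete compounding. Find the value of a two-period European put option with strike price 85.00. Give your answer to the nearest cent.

Risk-neutral probability p = (1 + 0.01 − 0.9)/(1.2 − 0.9) = 0.1100/0.3000 = 0.3667
Terminal stock prices: S_uu = 144, S_ud = 108, S_dd = 81
Terminal payoffs (K − S): max(-59, 0) = 0, max(-23, 0) = 0, max(4, 0) = 4
Node u (S = 120): V_u = 1/1.01·[0.3667·0.0000 + 0.6333·0.0000] = 0.0000
Node d (S = 90): V_d = 1/1.01·[0.3667·0.0000 + 0.6333·4.0000] = 2.5083
Node 0 (S = 100): V_0 = 1/1.01·[0.3667·0.0000 + 0.6333·2.5083] = 1.5728

1.57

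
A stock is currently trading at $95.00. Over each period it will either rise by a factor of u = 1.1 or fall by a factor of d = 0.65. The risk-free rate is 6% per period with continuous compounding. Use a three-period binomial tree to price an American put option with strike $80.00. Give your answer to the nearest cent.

$2.60

Risk-neutral probability p = (e^0.06 − 0.65)/(1.1 − 0.65) = 0.4118/0.4500 = 0.9152
Terminal stock prices: S_uuu = 126.4, S_uud = 74.72, S_udd = 44.15, S_ddd = 26.09
Terminal payoffs (K − S): max(-46.45, 0) = 0, max(5.282, 0) = 5.282, max(35.85, 0) = 35.85, max(53.91, 0) = 53.91
Node uu (S = 115): continuation = e^(−0.06)·[0.9152·0.0000 + 0.0848·5.2825] = 0.4219; exercise value = 0.0000 ≤ continuation, so V_uu = 0.4219
Node ud (S = 67.93): continuation = e^(−0.06)·[0.9152·5.2825 + 0.0848·35.8487] = 7.4162; exercise value = 12.0750 > continuation, so V_ud = 12.0750 (exercise)
Node dd (S = 40.14): continuation = e^(−0.06)·[0.9152·35.8487 + 0.0848·53.9106] = 35.2037; exercise value = 39.8625 > continuation, so V_dd = 39.8625 (exercise)
Node u (S = 104.5): continuation = e^(−0.06)·[0.9152·0.4219 + 0.0848·12.0750] = 1.3281; exercise value = 0.0000 ≤ continuation, so V_u = 1.3281
Node d (S = 61.75): continuation = e^(−0.06)·[0.9152·12.0750 + 0.0848·39.8625] = 13.5912; exercise value = 18.2500 > continuation, so V_d = 18.2500 (exercise)
Node 0 (S = 95): continuation = e^(−0.06)·[0.9152·1.3281 + 0.0848·18.2500] = 2.6023; exercise value = 0.0000 ≤ continuation, so V_0 = 2.6023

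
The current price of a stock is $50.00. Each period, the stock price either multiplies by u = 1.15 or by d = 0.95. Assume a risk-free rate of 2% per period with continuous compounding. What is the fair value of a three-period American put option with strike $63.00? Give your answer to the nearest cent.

$13.00

Risk-neutral probability p = (e^0.02 − 0.95)/(1.15 − 0.95) = 0.0702/0.2000 = 0.3510
Terminal stock prices: S_uuu = 76.04, S_uud = 62.82, S_udd = 51.89, S_ddd = 42.87
Terminal payoffs (K − S): max(-13.04, 0) = 0, max(0.1813, 0) = 0.1813, max(11.11, 0) = 11.11, max(20.13, 0) = 20.13
Node uu (S = 66.12): continuation = e^(−0.02)·[0.3510·0.0000 + 0.6490·0.1813] = 0.1153; exercise value = 0.0000 ≤ continuation, so V_uu = 0.1153
Node ud (S = 54.62): continuation = e^(−0.02)·[0.3510·0.1813 + 0.6490·11.1063] = 7.1275; exercise value = 8.3750 > continuation, so V_ud = 8.3750 (exercise)
Node dd (S = 45.12): continuation = e^(−0.02)·[0.3510·11.1063 + 0.6490·20.1313] = 16.6275; exercise value = 17.8750 > continuation, so V_dd = 17.8750 (exercise)
Node u (S = 57.5): continuation = e^(−0.02)·[0.3510·0.1153 + 0.6490·8.3750] = 5.3674; exercise value = 5.5000 > continuation, so V_u = 5.5000 (exercise)
Node d (S = 47.5): continuation = e^(−0.02)·[0.3510·8.3750 + 0.6490·17.8750] = 14.2525; exercise value = 15.5000 > continuation, so V_d = 15.5000 (exercise)
Node 0 (S = 50): continuation = e^(−0.02)·[0.3510·5.5000 + 0.6490·15.5000] = 11.7525; exercise value = 13.0000 > continuation, so V_0 = 13.0000 (exercise)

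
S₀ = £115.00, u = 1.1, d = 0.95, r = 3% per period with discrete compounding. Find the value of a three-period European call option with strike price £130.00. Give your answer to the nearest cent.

Risk-neutral probability p = (1 + 0.03 − 0.95)/(1.1 − 0.95) = 0.0800/0.1500 = 0.5333
Terminal stock prices: S_uuu = 153.1, S_uud = 132.2, S_udd = 114.2, S_ddd = 98.6
Terminal payoffs (S − K): max(23.07, 0) = 23.07, max(2.193, 0) = 2.193, max(-15.83, 0) = 0, max(-31.4, 0) = 0
Node uu (S = 139.2): V_uu = 1/1.03·[0.5333·23.0650 + 0.4667·2.1925] = 12.9364
Node ud (S = 120.2): V_ud = 1/1.03·[0.5333·2.1925 + 0.4667·0.0000] = 1.1353
Node dd (S = 103.8): V_dd = 1/1.03·[0.5333·0.0000 + 0.4667·0.0000] = 0.0000
Node u (S = 126.5): V_u = 1/1.03·[0.5333·12.9364 + 0.4667·1.1353] = 7.2128
Node d (S = 109.2): V_d = 1/1.03·[0.5333·1.1353 + 0.4667·0.0000] = 0.5878
Node 0 (S = 115): V_0 = 1/1.03·[0.5333·7.2128 + 0.4667·0.5878] = 4.0011

£4.00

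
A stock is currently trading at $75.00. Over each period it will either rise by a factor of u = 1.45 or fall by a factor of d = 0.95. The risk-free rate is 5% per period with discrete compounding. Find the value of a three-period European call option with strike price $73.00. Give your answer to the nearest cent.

Risk-neutral probability p = (1 + 0.05 − 0.95)/(1.45 − 0.95) = 0.1000/0.5000 = 0.2000
Terminal stock prices: S_uuu = 228.6, S_uud = 149.8, S_udd = 98.15, S_ddd = 64.3
Terminal payoffs (S − K): max(155.6, 0) = 155.6, max(76.8, 0) = 76.8, max(25.15, 0) = 25.15, max(-8.697, 0) = 0
Node uu (S = 157.7): V_uu = 1/1.05·[0.2000·155.6469 + 0.8000·76.8031] = 88.1637
Node ud (S = 103.3): V_ud = 1/1.05·[0.2000·76.8031 + 0.8000·25.1469] = 33.7887
Node dd (S = 67.69): V_dd = 1/1.05·[0.2000·25.1469 + 0.8000·0.0000] = 4.7899
Node u (S = 108.8): V_u = 1/1.05·[0.2000·88.1637 + 0.8000·33.7887] = 42.5368
Node d (S = 71.25): V_d = 1/1.05·[0.2000·33.7887 + 0.8000·4.7899] = 10.0854
Node 0 (S = 75): V_0 = 1/1.05·[0.2000·42.5368 + 0.8000·10.0854] = 15.7864

$15.79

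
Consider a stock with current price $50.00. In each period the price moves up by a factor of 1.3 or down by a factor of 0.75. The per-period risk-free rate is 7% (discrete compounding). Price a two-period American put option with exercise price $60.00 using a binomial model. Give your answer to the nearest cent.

Risk-neutral probability p = (1 + 0.07 − 0.75)/(1.3 − 0.75) = 0.3200/0.5500 = 0.5818
Terminal stock prices: S_uu = 84.5, S_ud = 48.75, S_dd = 28.12
Terminal payoffs (K − S): max(-24.5, 0) = 0, max(11.25, 0) = 11.25, max(31.88, 0) = 31.88
Node u (S = 65): continuation = 1/1.07·[0.5818·0.0000 + 0.4182·11.2500] = 4.3968; exercise value = 0.0000 ≤ continuation, so V_u = 4.3968
Node d (S = 37.5): continuation = 1/1.07·[0.5818·11.2500 + 0.4182·31.8750] = 18.5748; exercise value = 22.5000 > continuation, so V_d = 22.5000 (exercise)
Node 0 (S = 50): continuation = 1/1.07·[0.5818·4.3968 + 0.4182·22.5000] = 11.1843; exercise value = 10.0000 ≤ continuation, so V_0 = 11.1843

$11.18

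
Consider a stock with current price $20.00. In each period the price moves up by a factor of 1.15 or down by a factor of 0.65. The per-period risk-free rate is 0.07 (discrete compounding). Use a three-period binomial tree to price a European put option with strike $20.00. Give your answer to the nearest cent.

Risk-neutral probability p = (1 + 0.07 − 0.65)/(1.15 − 0.65) = 0.4200/0.5000 = 0.8400
Terminal stock prices: S_uuu = 30.42, S_uud = 17.19, S_udd = 9.718, S_ddd = 5.492
Terminal payoffs (K − S): max(-10.42, 0) = 0, max(2.808, 0) = 2.808, max(10.28, 0) = 10.28, max(14.51, 0) = 14.51
Node uu (S = 26.45): V_uu = 1/1.07·[0.8400·0.0000 + 0.1600·2.8075] = 0.4198
Node ud (S = 14.95): V_ud = 1/1.07·[0.8400·2.8075 + 0.1600·10.2825] = 3.7416
Node dd (S = 8.45): V_dd = 1/1.07·[0.8400·10.2825 + 0.1600·14.5075] = 10.2416
Node u (S = 23): V_u = 1/1.07·[0.8400·0.4198 + 0.1600·3.7416] = 0.8891
Node d (S = 13): V_d = 1/1.07·[0.8400·3.7416 + 0.1600·10.2416] = 4.4688
Node 0 (S = 20): V_0 = 1/1.07·[0.8400·0.8891 + 0.1600·4.4688] = 1.3662

$1.37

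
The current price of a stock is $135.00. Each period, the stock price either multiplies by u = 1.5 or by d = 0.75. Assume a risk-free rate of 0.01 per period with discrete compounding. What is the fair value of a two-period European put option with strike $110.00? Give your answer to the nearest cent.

$14.25

Risk-neutral probability p = (1 + 0.01 − 0.75)/(1.5 − 0.75) = 0.2600/0.7500 = 0.3467
Terminal stock prices: S_uu = 303.8, S_ud = 151.9, S_dd = 75.94
Terminal payoffs (K − S): max(-193.8, 0) = 0, max(-41.88, 0) = 0, max(34.06, 0) = 34.06
Node u (S = 202.5): V_u = 1/1.01·[0.3467·0.0000 + 0.6533·0.0000] = 0.0000
Node d (S = 101.2): V_d = 1/1.01·[0.3467·0.0000 + 0.6533·34.0625] = 22.0338
Node 0 (S = 135): V_0 = 1/1.01·[0.3467·0.0000 + 0.6533·22.0338] = 14.2529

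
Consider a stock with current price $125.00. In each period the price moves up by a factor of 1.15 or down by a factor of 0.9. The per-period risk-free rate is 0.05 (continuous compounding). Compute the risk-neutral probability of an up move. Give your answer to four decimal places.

Risk-neutral probability p = (e^0.05 − 0.9)/(1.15 − 0.9) = 0.1513/0.2500 = 0.6051

p = 0.6051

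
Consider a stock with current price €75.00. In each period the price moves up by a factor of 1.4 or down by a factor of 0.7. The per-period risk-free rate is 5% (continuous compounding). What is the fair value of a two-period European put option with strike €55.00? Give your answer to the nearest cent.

€4.10

Risk-neutral probability p = (e^0.05 − 0.7)/(1.4 − 0.7) = 0.3513/0.7000 = 0.5018
Terminal stock prices: S_uu = 147, S_ud = 73.5, S_dd = 36.75
Terminal payoffs (K − S): max(-92, 0) = 0, max(-18.5, 0) = 0, max(18.25, 0) = 18.25
Node u (S = 105): V_u = e^(−0.05)·[0.5018·0.0000 + 0.4982·0.0000] = 0.0000
Node d (S = 52.5): V_d = e^(−0.05)·[0.5018·0.0000 + 0.4982·18.2500] = 8.6484
Node 0 (S = 75): V_0 = e^(−0.05)·[0.5018·0.0000 + 0.4982·8.6484] = 4.0984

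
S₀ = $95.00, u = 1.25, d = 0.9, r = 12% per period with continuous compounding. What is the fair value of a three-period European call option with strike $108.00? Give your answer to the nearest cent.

Risk-neutral probability p = (e^0.12 − 0.9)/(1.25 − 0.9) = 0.2275/0.3500 = 0.6500
Terminal stock prices: S_uuu = 185.5, S_uud = 133.6, S_udd = 96.19, S_ddd = 69.26
Terminal payoffs (S − K): max(77.55, 0) = 77.55, max(25.59, 0) = 25.59, max(-11.81, 0) = 0, max(-38.74, 0) = 0
Node uu (S = 148.4): V_uu = e^(−0.12)·[0.6500·77.5469 + 0.3500·25.5938] = 52.6501
Node ud (S = 106.9): V_ud = e^(−0.12)·[0.6500·25.5938 + 0.3500·0.0000] = 14.7545
Node dd (S = 76.95): V_dd = e^(−0.12)·[0.6500·0.0000 + 0.3500·0.0000] = 0.0000
Node u (S = 118.8): V_u = e^(−0.12)·[0.6500·52.6501 + 0.3500·14.7545] = 34.9325
Node d (S = 85.5): V_d = e^(−0.12)·[0.6500·14.7545 + 0.3500·0.0000] = 8.5059
Node 0 (S = 95): V_0 = e^(−0.12)·[0.6500·34.9325 + 0.3500·8.5059] = 22.7787

$22.78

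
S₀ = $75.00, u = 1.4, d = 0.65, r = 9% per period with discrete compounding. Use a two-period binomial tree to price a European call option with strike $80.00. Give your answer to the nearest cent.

$19.41

Risk-neutral probability p = (1 + 0.09 − 0.65)/(1.4 − 0.65) = 0.4400/0.7500 = 0.5867
Terminal stock prices: S_uu = 147, S_ud = 68.25, S_dd = 31.69
Terminal payoffs (S − K): max(67, 0) = 67, max(-11.75, 0) = 0, max(-48.31, 0) = 0
Node u (S = 105): V_u = 1/1.09·[0.5867·67.0000 + 0.4133·0.0000] = 36.0612
Node d (S = 48.75): V_d = 1/1.09·[0.5867·0.0000 + 0.4133·0.0000] = 0.0000
Node 0 (S = 75): V_0 = 1/1.09·[0.5867·36.0612 + 0.4133·0.0000] = 19.4091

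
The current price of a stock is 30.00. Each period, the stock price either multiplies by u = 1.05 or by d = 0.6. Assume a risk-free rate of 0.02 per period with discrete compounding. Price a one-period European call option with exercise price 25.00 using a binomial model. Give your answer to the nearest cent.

Risk-neutral probability p = (1 + 0.02 − 0.6)/(1.05 − 0.6) = 0.4200/0.4500 = 0.9333
Terminal stock prices: S_u = 31.5, S_d = 18
Terminal payoffs (S − K): max(6.5, 0) = 6.5, max(-7, 0) = 0
Node 0 (S = 30): V_0 = 1/1.02·[0.9333·6.5000 + 0.0667·0.0000] = 5.9477

5.95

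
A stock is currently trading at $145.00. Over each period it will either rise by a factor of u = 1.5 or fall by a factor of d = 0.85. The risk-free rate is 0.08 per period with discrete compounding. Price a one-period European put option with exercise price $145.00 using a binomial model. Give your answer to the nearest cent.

$13.01

Risk-neutral probability p = (1 + 0.08 − 0.85)/(1.5 − 0.85) = 0.2300/0.6500 = 0.3538
Terminal stock prices: S_u = 217.5, S_d = 123.2
Terminal payoffs (K − S): max(-72.5, 0) = 0, max(21.75, 0) = 21.75
Node 0 (S = 145): V_0 = 1/1.08·[0.3538·0.0000 + 0.6462·21.7500] = 13.0128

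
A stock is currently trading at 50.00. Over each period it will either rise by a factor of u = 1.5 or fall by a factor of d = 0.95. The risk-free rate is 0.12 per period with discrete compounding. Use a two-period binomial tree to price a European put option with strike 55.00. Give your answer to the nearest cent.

Risk-neutral probability p = (1 + 0.12 − 0.95)/(1.5 − 0.95) = 0.1700/0.5500 = 0.3091
Terminal stock prices: S_uu = 112.5, S_ud = 71.25, S_dd = 45.12
Terminal payoffs (K − S): max(-57.5, 0) = 0, max(-16.25, 0) = 0, max(9.875, 0) = 9.875
Node u (S = 75): V_u = 1/1.12·[0.3091·0.0000 + 0.6909·0.0000] = 0.0000
Node d (S = 47.5): V_d = 1/1.12·[0.3091·0.0000 + 0.6909·9.8750] = 6.0917
Node 0 (S = 50): V_0 = 1/1.12·[0.3091·0.0000 + 0.6909·6.0917] = 3.7579

3.76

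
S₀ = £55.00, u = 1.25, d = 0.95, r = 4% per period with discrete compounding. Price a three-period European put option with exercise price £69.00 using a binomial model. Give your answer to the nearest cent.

£9.39

Risk-neutral probability p = (1 + 0.04 − 0.95)/(1.25 − 0.95) = 0.0900/0.3000 = 0.3000
Terminal stock prices: S_uuu = 107.4, S_uud = 81.64, S_udd = 62.05, S_ddd = 47.16
Terminal payoffs (K − S): max(-38.42, 0) = 0, max(-12.64, 0) = 0, max(6.953, 0) = 6.953, max(21.84, 0) = 21.84
Node uu (S = 85.94): V_uu = 1/1.04·[0.3000·0.0000 + 0.7000·0.0000] = 0.0000
Node ud (S = 65.31): V_ud = 1/1.04·[0.3000·0.0000 + 0.7000·6.9531] = 4.6800
Node dd (S = 49.64): V_dd = 1/1.04·[0.3000·6.9531 + 0.7000·21.8444] = 16.7087
Node u (S = 68.75): V_u = 1/1.04·[0.3000·0.0000 + 0.7000·4.6800] = 3.1500
Node d (S = 52.25): V_d = 1/1.04·[0.3000·4.6800 + 0.7000·16.7087] = 12.5962
Node 0 (S = 55): V_0 = 1/1.04·[0.3000·3.1500 + 0.7000·12.5962] = 9.3869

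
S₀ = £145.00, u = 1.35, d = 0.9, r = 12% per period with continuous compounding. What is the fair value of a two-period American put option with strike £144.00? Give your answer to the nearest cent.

Risk-neutral probability p = (e^0.12 − 0.9)/(1.35 − 0.9) = 0.2275/0.4500 = 0.5055
Terminal stock prices: S_uu = 264.3, S_ud = 176.2, S_dd = 117.5
Terminal payoffs (K − S): max(-120.3, 0) = 0, max(-32.18, 0) = 0, max(26.55, 0) = 26.55
Node u (S = 195.8): continuation = e^(−0.12)·[0.5055·0.0000 + 0.4945·0.0000] = 0.0000; exercise value = 0.0000 ≤ continuation, so V_u = 0.0000
Node d (S = 130.5): continuation = e^(−0.12)·[0.5055·0.0000 + 0.4945·26.5500] = 11.6432; exercise value = 13.5000 > continuation, so V_d = 13.5000 (exercise)
Node 0 (S = 145): continuation = e^(−0.12)·[0.5055·0.0000 + 0.4945·13.5000] = 5.9203; exercise value = 0.0000 ≤ continuation, so V_0 = 5.9203

£5.92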